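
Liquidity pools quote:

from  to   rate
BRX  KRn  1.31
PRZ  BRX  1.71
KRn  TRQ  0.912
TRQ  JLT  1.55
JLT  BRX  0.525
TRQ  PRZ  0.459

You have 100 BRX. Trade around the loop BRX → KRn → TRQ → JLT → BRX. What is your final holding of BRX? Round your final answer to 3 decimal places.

100 BRX × 1.31 = 131 KRn
131 KRn × 0.912 = 119.472 TRQ
119.472 TRQ × 1.55 = 185.1816 JLT
185.1816 JLT × 0.525 = 97.22034 BRX

97.220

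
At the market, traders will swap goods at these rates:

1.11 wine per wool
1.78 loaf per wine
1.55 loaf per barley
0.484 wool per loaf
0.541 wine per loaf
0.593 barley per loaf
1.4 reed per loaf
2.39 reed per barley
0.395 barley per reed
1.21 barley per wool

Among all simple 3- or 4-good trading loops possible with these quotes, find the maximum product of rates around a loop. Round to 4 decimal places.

wine→loaf→wool→wine: 1.78 × 0.484 × 1.11 = 0.95629
barley→loaf→wool→barley: 1.55 × 0.484 × 1.21 = 0.90774
barley→loaf→reed→barley: 1.55 × 1.4 × 0.395 = 0.85715
Maximum is wine→loaf→wool→wine at 0.9563; no arbitrage — every cycle loses value.

0.9563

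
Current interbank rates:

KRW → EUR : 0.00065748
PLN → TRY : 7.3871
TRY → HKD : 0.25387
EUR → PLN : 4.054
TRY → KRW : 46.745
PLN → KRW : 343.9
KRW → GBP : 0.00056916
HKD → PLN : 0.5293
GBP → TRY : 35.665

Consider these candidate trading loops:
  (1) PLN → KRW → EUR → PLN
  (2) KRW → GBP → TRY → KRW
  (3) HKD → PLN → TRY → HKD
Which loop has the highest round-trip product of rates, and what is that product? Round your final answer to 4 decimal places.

(1) 343.9 × 0.00065748 × 4.054 = 0.91664
(2) 0.00056916 × 35.665 × 46.745 = 0.94888
(3) 0.5293 × 7.3871 × 0.25387 = 0.99263
Highest is cycle (3) at 0.9926 (≤1, no arbitrage).

0.9926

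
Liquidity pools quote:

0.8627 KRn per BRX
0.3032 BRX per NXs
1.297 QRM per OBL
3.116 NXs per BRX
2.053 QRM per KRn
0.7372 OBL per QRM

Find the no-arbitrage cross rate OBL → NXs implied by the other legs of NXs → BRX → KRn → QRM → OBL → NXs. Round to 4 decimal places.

Known legs of the cycle: 0.3032 × 0.8627 × 2.053 × 0.7372 = 0.395879735033824
For no arbitrage the full-cycle product must be 1, so the missing rate is 1 / 0.395879735033824 ≈ 2.526020.

2.5260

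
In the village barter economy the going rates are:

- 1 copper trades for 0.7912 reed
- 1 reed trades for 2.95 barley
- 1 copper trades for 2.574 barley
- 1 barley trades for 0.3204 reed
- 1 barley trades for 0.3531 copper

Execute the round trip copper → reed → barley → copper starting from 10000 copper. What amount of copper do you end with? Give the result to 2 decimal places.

10000 copper × 0.7912 = 7912 reed
7912 reed × 2.95 = 23340.4 barley
23340.4 barley × 0.3531 = 8241.49524 copper

8241.50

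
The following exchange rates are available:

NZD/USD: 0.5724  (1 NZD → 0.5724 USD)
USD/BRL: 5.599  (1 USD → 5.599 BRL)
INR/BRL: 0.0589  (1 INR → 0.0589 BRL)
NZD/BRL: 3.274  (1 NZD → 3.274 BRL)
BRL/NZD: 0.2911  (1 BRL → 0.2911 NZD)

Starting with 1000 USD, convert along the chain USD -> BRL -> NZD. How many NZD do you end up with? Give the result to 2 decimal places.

1629.87

1000 USD × 5.599 = 5599 BRL
5599 BRL × 0.2911 = 1629.8689 NZD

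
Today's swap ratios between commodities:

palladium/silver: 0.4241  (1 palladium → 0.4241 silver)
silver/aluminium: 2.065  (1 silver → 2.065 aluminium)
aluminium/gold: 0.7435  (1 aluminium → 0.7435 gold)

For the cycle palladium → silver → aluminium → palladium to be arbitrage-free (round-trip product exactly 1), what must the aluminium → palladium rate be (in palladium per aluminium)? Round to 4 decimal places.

Known legs of the cycle: 0.4241 × 2.065 = 0.8757665
For no arbitrage the full-cycle product must be 1, so the missing rate is 1 / 0.8757665 ≈ 1.141857.

1.1419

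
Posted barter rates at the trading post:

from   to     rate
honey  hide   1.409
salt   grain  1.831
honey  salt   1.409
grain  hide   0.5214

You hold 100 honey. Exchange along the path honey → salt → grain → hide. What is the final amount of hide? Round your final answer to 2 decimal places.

100 honey × 1.409 = 140.9 salt
140.9 salt × 1.831 = 257.9879 grain
257.9879 grain × 0.5214 = 134.51489106 hide

134.51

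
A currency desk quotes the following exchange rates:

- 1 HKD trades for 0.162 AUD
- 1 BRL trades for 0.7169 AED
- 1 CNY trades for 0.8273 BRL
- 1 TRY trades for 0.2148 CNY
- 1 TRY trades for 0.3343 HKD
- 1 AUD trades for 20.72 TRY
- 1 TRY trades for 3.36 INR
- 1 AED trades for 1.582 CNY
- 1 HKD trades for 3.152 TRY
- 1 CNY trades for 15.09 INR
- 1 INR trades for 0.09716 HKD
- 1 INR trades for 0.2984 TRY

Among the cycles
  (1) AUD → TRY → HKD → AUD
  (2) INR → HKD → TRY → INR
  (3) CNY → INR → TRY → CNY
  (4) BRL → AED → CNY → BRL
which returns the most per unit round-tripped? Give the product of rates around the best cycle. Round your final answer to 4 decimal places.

1.1221

(1) 20.72 × 0.3343 × 0.162 = 1.12212
(2) 0.09716 × 3.152 × 3.36 = 1.02899
(3) 15.09 × 0.2984 × 0.2148 = 0.96721
(4) 0.7169 × 1.582 × 0.8273 = 0.93827
Highest is cycle (1) at 1.1221 (>1, arbitrage).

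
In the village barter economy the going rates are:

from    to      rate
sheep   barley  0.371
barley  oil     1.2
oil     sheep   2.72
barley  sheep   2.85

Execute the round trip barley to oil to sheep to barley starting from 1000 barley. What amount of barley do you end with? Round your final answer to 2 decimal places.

1000 barley × 1.2 = 1200 oil
1200 oil × 2.72 = 3264 sheep
3264 sheep × 0.371 = 1210.944 barley

1210.94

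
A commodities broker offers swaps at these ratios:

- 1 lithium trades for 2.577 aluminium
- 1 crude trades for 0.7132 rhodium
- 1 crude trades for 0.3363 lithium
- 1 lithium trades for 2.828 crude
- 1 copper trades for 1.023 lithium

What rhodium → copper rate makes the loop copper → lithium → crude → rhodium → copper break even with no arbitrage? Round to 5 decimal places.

Known legs of the cycle: 1.023 × 2.828 × 0.7132 = 2.0633189808
For no arbitrage the full-cycle product must be 1, so the missing rate is 1 / 2.0633189808 ≈ 0.4846560.

0.48466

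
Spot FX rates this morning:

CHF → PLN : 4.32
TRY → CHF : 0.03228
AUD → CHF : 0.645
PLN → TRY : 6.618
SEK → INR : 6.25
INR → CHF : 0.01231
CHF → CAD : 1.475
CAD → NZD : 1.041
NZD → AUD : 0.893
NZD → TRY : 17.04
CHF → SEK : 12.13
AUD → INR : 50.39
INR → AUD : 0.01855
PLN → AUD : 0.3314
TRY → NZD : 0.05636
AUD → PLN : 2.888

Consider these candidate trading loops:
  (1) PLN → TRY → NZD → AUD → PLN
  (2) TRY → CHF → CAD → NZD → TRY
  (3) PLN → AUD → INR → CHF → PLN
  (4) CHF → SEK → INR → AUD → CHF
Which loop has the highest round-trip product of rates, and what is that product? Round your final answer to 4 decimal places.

(1) 6.618 × 0.05636 × 0.893 × 2.888 = 0.96194
(2) 0.03228 × 1.475 × 1.041 × 17.04 = 0.84459
(3) 0.3314 × 50.39 × 0.01231 × 4.32 = 0.88805
(4) 12.13 × 6.25 × 0.01855 × 0.645 = 0.90708
Highest is cycle (1) at 0.9619 (≤1, no arbitrage).

0.9619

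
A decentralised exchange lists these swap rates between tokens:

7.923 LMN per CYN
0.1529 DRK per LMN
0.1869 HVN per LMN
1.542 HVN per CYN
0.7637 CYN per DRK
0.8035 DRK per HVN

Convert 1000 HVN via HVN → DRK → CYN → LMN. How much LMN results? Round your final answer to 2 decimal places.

1000 HVN × 0.8035 = 803.5 DRK
803.5 DRK × 0.7637 = 613.63295 CYN
613.63295 CYN × 7.923 = 4861.81386285 LMN

4861.81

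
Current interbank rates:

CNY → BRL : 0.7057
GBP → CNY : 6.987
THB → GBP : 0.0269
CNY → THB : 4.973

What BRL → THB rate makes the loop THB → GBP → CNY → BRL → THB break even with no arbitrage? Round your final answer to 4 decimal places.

Known legs of the cycle: 0.0269 × 6.987 × 0.7057 = 0.13263652671
For no arbitrage the full-cycle product must be 1, so the missing rate is 1 / 0.13263652671 ≈ 7.539401.

7.5394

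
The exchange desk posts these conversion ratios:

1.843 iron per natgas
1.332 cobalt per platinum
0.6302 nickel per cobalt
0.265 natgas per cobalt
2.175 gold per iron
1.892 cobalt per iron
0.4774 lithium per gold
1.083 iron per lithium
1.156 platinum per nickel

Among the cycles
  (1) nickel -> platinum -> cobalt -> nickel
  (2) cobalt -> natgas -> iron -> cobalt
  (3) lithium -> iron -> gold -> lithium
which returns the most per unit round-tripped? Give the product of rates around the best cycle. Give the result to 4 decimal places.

(1) 1.156 × 1.332 × 0.6302 = 0.97038
(2) 0.265 × 1.843 × 1.892 = 0.92404
(3) 1.083 × 2.175 × 0.4774 = 1.12453
Highest is cycle (3) at 1.1245 (>1, arbitrage).

1.1245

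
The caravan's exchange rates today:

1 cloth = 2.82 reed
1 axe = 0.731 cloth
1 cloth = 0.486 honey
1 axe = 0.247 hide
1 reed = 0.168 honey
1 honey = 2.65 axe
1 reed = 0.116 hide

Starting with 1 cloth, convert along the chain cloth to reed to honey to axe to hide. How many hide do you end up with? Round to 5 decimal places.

0.31010

1 cloth × 2.82 = 2.82 reed
2.82 reed × 0.168 = 0.47376 honey
0.47376 honey × 2.65 = 1.255464 axe
1.255464 axe × 0.247 = 0.310099608 hide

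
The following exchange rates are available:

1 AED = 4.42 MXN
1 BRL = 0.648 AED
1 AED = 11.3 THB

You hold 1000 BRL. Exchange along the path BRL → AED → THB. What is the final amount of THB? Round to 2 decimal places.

1000 BRL × 0.648 = 648 AED
648 AED × 11.3 = 7322.4 THB

7322.40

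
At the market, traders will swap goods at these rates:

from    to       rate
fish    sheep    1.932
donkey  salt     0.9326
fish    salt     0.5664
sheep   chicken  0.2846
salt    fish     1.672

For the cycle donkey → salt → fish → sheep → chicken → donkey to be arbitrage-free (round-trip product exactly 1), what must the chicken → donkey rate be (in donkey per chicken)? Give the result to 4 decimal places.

Known legs of the cycle: 0.9326 × 1.672 × 1.932 × 0.2846 = 0.85738069785984
For no arbitrage the full-cycle product must be 1, so the missing rate is 1 / 0.85738069785984 ≈ 1.166343.

1.1663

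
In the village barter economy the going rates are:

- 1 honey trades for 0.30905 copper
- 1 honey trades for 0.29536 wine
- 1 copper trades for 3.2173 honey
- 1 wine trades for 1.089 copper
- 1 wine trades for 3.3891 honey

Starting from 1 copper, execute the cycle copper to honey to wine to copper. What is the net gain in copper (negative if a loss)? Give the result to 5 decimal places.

0.03484

1 copper × 3.2173 = 3.2173 honey
3.2173 honey × 0.29536 = 0.950261728 wine
0.950261728 wine × 1.089 = 1.034835021792 copper
Net change: 1.034835021792 − 1 = 0.034835021792 copper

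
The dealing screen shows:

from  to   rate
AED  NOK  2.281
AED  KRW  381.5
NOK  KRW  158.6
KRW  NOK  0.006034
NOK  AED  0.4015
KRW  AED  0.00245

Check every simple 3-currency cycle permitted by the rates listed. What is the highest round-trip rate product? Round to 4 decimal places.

0.9242

NOK→AED→KRW→NOK: 0.4015 × 381.5 × 0.006034 = 0.92424
NOK→KRW→AED→NOK: 158.6 × 0.00245 × 2.281 = 0.88633
Maximum is NOK→AED→KRW→NOK at 0.9242; no arbitrage — every cycle loses value.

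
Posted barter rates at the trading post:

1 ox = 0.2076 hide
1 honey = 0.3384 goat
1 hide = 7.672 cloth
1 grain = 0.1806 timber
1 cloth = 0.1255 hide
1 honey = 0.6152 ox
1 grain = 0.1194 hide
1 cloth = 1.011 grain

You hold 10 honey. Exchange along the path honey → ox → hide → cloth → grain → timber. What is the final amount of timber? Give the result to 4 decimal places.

1.7890

10 honey × 0.6152 = 6.152 ox
6.152 ox × 0.2076 = 1.2771552 hide
1.2771552 hide × 7.672 = 9.7983346944 cloth
9.7983346944 cloth × 1.011 = 9.9061163760384 grain
9.9061163760384 grain × 0.1806 = 1.78904461751253504 timber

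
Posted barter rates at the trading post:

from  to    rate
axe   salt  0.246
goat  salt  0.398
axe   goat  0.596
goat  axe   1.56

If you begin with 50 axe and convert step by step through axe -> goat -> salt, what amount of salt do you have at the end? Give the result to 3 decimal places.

11.860

50 axe × 0.596 = 29.8 goat
29.8 goat × 0.398 = 11.8604 salt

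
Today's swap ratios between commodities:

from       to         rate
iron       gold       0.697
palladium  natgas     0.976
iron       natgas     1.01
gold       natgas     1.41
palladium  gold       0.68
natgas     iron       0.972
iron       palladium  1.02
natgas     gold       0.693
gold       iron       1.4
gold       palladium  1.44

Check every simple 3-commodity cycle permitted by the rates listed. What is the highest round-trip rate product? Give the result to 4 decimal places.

iron→natgas→gold→iron: 1.01 × 0.693 × 1.4 = 0.97990
gold→palladium→natgas→gold: 1.44 × 0.976 × 0.693 = 0.97397
iron→palladium→gold→iron: 1.02 × 0.68 × 1.4 = 0.97104
iron→palladium→natgas→iron: 1.02 × 0.976 × 0.972 = 0.96765
iron→gold→natgas→iron: 0.697 × 1.41 × 0.972 = 0.95525
Maximum is iron→natgas→gold→iron at 0.9799; no arbitrage — every cycle loses value.

0.9799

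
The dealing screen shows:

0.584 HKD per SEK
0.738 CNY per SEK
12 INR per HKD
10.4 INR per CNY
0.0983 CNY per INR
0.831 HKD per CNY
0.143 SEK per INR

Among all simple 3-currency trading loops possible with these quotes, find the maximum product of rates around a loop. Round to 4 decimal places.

1.0976

SEK→CNY→INR→SEK: 0.738 × 10.4 × 0.143 = 1.09755
SEK→HKD→INR→SEK: 0.584 × 12 × 0.143 = 1.00214
HKD→INR→CNY→HKD: 12 × 0.0983 × 0.831 = 0.98025
Maximum is SEK→CNY→INR→SEK at 1.0976; arbitrage exists.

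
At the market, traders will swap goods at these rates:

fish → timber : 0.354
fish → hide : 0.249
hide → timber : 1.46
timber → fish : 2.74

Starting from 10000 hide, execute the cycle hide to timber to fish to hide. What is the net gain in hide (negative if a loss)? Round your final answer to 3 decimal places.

10000 hide × 1.46 = 14600 timber
14600 timber × 2.74 = 40004 fish
40004 fish × 0.249 = 9960.996 hide
Net change: 9960.996 − 10000 = -39.004 hide

-39.004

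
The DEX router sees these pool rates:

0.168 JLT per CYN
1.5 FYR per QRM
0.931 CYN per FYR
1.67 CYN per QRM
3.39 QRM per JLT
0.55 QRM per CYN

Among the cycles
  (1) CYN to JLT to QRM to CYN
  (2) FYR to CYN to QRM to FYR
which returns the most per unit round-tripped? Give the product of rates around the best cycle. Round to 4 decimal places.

0.9511

(1) 0.168 × 3.39 × 1.67 = 0.95110
(2) 0.931 × 0.55 × 1.5 = 0.76808
Highest is cycle (1) at 0.9511 (≤1, no arbitrage).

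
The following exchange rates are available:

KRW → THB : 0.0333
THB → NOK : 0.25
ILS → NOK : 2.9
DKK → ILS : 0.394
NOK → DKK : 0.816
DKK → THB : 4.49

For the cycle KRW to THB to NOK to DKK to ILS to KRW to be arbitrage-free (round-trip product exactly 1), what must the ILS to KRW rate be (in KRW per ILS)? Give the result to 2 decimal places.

Known legs of the cycle: 0.0333 × 0.25 × 0.816 × 0.394 = 0.0026765208
For no arbitrage the full-cycle product must be 1, so the missing rate is 1 / 0.0026765208 ≈ 373.6194.

373.62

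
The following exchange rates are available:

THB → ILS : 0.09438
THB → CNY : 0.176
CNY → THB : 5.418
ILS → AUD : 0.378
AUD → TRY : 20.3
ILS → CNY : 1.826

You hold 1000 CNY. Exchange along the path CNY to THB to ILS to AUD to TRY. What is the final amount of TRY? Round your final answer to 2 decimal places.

3923.80

1000 CNY × 5.418 = 5418 THB
5418 THB × 0.09438 = 511.35084 ILS
511.35084 ILS × 0.378 = 193.29061752 AUD
193.29061752 AUD × 20.3 = 3923.799535656 TRY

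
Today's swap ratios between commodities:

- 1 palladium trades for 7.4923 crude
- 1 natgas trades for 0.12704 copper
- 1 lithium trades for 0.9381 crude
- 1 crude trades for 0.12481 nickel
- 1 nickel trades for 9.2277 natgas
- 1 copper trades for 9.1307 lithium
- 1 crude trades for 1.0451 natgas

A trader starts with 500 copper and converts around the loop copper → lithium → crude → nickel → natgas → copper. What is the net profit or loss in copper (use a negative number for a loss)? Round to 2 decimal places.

500 copper × 9.1307 = 4565.35 lithium
4565.35 lithium × 0.9381 = 4282.754835 crude
4282.754835 crude × 0.12481 = 534.53063095635 nickel
534.53063095635 nickel × 9.2277 = 4932.488303275910895 natgas
4932.488303275910895 natgas × 0.12704 = 626.6233140481717201008 copper
Net change: 626.6233140481717201008 − 500 = 126.6233140481717201008 copper

126.62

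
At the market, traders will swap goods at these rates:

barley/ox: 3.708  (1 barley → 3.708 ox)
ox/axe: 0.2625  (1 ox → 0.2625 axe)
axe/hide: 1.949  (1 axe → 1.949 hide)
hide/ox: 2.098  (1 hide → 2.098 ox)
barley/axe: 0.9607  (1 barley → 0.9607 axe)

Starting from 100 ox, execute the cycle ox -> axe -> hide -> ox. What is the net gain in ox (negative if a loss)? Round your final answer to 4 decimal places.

7.3363

100 ox × 0.2625 = 26.25 axe
26.25 axe × 1.949 = 51.16125 hide
51.16125 hide × 2.098 = 107.3363025 ox
Net change: 107.3363025 − 100 = 7.3363025 ox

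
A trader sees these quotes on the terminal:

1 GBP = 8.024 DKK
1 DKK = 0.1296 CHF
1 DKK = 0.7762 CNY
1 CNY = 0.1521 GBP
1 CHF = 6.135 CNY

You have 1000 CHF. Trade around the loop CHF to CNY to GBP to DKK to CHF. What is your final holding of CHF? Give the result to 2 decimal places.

1000 CHF × 6.135 = 6135 CNY
6135 CNY × 0.1521 = 933.1335 GBP
933.1335 GBP × 8.024 = 7487.463204 DKK
7487.463204 DKK × 0.1296 = 970.3752312384 CHF

970.38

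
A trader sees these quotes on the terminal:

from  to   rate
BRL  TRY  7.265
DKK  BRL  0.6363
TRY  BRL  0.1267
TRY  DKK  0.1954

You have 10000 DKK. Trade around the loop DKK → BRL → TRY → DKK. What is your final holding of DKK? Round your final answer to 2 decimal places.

9032.79

10000 DKK × 0.6363 = 6363 BRL
6363 BRL × 7.265 = 46227.195 TRY
46227.195 TRY × 0.1954 = 9032.793903 DKK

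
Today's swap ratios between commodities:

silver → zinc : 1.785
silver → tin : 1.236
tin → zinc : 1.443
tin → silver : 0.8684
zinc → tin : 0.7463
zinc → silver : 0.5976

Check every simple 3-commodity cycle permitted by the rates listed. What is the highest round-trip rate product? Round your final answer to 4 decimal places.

1.1568

tin→silver→zinc→tin: 0.8684 × 1.785 × 0.7463 = 1.15684
tin→zinc→silver→tin: 1.443 × 0.5976 × 1.236 = 1.06585
Maximum is tin→silver→zinc→tin at 1.1568; arbitrage exists.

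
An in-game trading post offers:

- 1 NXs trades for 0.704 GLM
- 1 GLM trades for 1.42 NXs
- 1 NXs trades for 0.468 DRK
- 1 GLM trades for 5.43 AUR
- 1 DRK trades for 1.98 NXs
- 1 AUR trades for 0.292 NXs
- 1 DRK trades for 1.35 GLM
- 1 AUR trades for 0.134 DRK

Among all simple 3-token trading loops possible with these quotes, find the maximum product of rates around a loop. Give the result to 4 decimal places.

AUR→NXs→GLM→AUR: 0.292 × 0.704 × 5.43 = 1.11623
AUR→DRK→GLM→AUR: 0.134 × 1.35 × 5.43 = 0.98229
DRK→GLM→NXs→DRK: 1.35 × 1.42 × 0.468 = 0.89716
Maximum is AUR→NXs→GLM→AUR at 1.1162; arbitrage exists.

1.1162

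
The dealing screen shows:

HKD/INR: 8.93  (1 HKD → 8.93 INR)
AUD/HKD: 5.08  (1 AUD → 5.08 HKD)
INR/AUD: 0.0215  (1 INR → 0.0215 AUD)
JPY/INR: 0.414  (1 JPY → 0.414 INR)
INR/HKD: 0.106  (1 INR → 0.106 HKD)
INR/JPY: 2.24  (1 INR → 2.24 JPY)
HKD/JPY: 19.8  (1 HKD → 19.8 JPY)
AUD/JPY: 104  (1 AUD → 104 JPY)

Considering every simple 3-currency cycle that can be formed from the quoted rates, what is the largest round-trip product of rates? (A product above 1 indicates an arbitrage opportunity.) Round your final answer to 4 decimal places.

AUD→HKD→INR→AUD: 5.08 × 8.93 × 0.0215 = 0.97533
AUD→JPY→INR→AUD: 104 × 0.414 × 0.0215 = 0.92570
INR→HKD→JPY→INR: 0.106 × 19.8 × 0.414 = 0.86890
Maximum is AUD→HKD→INR→AUD at 0.9753; no arbitrage — every cycle loses value.

0.9753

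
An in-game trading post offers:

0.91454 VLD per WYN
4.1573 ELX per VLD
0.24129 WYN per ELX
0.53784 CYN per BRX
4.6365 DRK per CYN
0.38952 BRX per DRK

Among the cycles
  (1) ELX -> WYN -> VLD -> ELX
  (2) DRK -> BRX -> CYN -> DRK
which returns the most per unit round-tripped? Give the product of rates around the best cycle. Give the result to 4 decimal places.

(1) 0.24129 × 0.91454 × 4.1573 = 0.91739
(2) 0.38952 × 0.53784 × 4.6365 = 0.97134
Highest is cycle (2) at 0.9713 (≤1, no arbitrage).

0.9713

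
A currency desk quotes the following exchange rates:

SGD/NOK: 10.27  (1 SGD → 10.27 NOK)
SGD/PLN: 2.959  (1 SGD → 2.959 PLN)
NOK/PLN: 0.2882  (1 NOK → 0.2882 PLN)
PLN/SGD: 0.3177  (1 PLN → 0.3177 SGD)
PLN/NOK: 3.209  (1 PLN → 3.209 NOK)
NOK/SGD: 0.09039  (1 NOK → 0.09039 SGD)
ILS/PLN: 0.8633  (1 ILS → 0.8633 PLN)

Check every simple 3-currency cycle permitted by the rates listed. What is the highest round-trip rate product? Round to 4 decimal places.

PLN→SGD→NOK→PLN: 0.3177 × 10.27 × 0.2882 = 0.94033
PLN→NOK→SGD→PLN: 3.209 × 0.09039 × 2.959 = 0.85829
Maximum is PLN→SGD→NOK→PLN at 0.9403; no arbitrage — every cycle loses value.

0.9403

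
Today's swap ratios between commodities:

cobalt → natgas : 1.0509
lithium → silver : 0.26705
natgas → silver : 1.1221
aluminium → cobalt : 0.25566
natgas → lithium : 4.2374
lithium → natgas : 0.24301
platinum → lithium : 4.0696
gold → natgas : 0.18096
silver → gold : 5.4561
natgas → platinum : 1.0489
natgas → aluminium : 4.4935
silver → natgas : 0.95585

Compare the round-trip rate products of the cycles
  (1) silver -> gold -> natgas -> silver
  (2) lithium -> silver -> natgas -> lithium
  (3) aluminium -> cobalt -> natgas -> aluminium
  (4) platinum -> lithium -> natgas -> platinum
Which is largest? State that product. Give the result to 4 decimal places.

1.2073

(1) 5.4561 × 0.18096 × 1.1221 = 1.10789
(2) 0.26705 × 0.95585 × 4.2374 = 1.08164
(3) 0.25566 × 1.0509 × 4.4935 = 1.20728
(4) 4.0696 × 0.24301 × 1.0489 = 1.03731
Highest is cycle (3) at 1.2073 (>1, arbitrage).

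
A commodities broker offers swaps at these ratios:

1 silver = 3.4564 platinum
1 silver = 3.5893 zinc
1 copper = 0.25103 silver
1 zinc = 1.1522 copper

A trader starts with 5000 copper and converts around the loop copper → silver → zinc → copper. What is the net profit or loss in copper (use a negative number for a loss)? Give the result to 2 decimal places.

5000 copper × 0.25103 = 1255.15 silver
1255.15 silver × 3.5893 = 4505.109895 zinc
4505.109895 zinc × 1.1522 = 5190.787621019 copper
Net change: 5190.787621019 − 5000 = 190.787621019 copper

190.79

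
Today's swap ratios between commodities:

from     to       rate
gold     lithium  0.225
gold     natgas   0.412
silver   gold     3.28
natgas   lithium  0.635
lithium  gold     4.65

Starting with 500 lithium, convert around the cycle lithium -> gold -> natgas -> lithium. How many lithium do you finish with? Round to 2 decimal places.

500 lithium × 4.65 = 2325 gold
2325 gold × 0.412 = 957.9 natgas
957.9 natgas × 0.635 = 608.2665 lithium

608.27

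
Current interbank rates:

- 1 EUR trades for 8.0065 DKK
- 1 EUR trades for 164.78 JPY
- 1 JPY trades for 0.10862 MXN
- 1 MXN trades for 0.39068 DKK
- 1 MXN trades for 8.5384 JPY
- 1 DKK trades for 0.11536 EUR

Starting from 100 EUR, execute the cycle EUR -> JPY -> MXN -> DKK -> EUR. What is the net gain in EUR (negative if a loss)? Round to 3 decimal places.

-19.334

100 EUR × 164.78 = 16478 JPY
16478 JPY × 0.10862 = 1789.84036 MXN
1789.84036 MXN × 0.39068 = 699.2548318448 DKK
699.2548318448 DKK × 0.11536 = 80.666037401616128 EUR
Net change: 80.666037401616128 − 100 = -19.333962598383872 EUR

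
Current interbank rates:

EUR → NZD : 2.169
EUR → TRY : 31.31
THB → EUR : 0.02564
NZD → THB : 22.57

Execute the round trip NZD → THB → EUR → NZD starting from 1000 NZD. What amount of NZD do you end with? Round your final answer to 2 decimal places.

1255.19

1000 NZD × 22.57 = 22570 THB
22570 THB × 0.02564 = 578.6948 EUR
578.6948 EUR × 2.169 = 1255.1890212 NZD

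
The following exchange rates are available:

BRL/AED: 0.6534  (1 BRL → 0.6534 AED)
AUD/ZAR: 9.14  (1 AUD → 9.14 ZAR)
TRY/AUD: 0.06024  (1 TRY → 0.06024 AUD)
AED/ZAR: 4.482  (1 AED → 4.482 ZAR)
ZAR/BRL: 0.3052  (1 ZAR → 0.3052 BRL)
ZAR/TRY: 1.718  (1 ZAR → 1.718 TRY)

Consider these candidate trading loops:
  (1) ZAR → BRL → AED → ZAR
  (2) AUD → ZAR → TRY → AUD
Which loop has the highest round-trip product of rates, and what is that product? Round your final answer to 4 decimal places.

0.9459

(1) 0.3052 × 0.6534 × 4.482 = 0.89379
(2) 9.14 × 1.718 × 0.06024 = 0.94592
Highest is cycle (2) at 0.9459 (≤1, no arbitrage).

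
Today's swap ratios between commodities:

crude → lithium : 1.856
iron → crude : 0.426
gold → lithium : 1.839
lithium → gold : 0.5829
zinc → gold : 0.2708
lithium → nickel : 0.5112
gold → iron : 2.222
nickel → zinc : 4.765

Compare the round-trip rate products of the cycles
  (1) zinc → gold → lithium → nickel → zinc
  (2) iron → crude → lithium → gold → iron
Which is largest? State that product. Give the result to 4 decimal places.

(1) 0.2708 × 1.839 × 0.5112 × 4.765 = 1.21307
(2) 0.426 × 1.856 × 0.5829 × 2.222 = 1.02406
Highest is cycle (1) at 1.2131 (>1, arbitrage).

1.2131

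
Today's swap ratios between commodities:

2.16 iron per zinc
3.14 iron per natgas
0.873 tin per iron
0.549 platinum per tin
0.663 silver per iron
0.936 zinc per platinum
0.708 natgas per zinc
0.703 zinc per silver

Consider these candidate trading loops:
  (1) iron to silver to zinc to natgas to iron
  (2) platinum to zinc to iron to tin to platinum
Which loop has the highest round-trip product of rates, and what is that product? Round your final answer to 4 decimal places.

(1) 0.663 × 0.703 × 0.708 × 3.14 = 1.03617
(2) 0.936 × 2.16 × 0.873 × 0.549 = 0.96898
Highest is cycle (1) at 1.0362 (>1, arbitrage).

1.0362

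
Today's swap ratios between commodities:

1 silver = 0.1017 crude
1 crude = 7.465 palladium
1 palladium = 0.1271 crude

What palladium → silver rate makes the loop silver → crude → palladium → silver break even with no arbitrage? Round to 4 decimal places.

Known legs of the cycle: 0.1017 × 7.465 = 0.7591905
For no arbitrage the full-cycle product must be 1, so the missing rate is 1 / 0.7591905 ≈ 1.317192.

1.3172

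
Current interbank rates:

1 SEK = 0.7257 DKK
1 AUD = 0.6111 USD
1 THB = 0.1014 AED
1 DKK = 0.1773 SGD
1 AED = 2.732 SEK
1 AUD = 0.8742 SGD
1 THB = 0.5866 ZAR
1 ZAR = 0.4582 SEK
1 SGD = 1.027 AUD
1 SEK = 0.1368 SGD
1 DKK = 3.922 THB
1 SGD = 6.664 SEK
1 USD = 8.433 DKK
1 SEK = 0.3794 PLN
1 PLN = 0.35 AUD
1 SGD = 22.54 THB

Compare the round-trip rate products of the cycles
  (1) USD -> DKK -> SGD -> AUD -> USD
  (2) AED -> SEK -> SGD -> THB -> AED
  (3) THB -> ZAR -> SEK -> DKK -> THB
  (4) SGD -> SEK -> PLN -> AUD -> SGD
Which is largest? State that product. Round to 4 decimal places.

(1) 8.433 × 0.1773 × 1.027 × 0.6111 = 0.93837
(2) 2.732 × 0.1368 × 22.54 × 0.1014 = 0.85420
(3) 0.5866 × 0.4582 × 0.7257 × 3.922 = 0.76500
(4) 6.664 × 0.3794 × 0.35 × 0.8742 = 0.77359
Highest is cycle (1) at 0.9384 (≤1, no arbitrage).

0.9384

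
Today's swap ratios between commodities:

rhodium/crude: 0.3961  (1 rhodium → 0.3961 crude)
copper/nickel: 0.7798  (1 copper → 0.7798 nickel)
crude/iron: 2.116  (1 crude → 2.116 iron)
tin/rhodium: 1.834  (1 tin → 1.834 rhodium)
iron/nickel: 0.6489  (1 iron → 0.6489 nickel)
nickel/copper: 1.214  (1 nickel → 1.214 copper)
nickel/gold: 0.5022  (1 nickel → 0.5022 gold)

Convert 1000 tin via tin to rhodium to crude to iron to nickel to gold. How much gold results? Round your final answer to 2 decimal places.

500.93

1000 tin × 1.834 = 1834 rhodium
1834 rhodium × 0.3961 = 726.4474 crude
726.4474 crude × 2.116 = 1537.1626984 iron
1537.1626984 iron × 0.6489 = 997.46487499176 nickel
997.46487499176 nickel × 0.5022 = 500.926860220861872 gold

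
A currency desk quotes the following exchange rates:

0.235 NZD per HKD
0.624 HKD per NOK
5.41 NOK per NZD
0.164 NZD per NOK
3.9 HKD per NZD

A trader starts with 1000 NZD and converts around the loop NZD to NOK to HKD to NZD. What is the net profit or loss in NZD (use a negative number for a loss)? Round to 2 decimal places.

1000 NZD × 5.41 = 5410 NOK
5410 NOK × 0.624 = 3375.84 HKD
3375.84 HKD × 0.235 = 793.3224 NZD
Net change: 793.3224 − 1000 = -206.6776 NZD

-206.68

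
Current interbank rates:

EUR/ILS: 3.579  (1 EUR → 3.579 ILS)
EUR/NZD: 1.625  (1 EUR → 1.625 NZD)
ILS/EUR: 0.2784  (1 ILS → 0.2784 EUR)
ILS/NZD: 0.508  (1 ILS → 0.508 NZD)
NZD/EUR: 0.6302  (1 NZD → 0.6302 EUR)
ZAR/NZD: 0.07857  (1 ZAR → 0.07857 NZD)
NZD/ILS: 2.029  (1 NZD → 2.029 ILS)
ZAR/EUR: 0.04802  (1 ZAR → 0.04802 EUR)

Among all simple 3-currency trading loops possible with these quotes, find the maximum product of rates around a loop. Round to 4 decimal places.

1.1458

ILS→NZD→EUR→ILS: 0.508 × 0.6302 × 3.579 = 1.14579
ILS→EUR→NZD→ILS: 0.2784 × 1.625 × 2.029 = 0.91792
Maximum is ILS→NZD→EUR→ILS at 1.1458; arbitrage exists.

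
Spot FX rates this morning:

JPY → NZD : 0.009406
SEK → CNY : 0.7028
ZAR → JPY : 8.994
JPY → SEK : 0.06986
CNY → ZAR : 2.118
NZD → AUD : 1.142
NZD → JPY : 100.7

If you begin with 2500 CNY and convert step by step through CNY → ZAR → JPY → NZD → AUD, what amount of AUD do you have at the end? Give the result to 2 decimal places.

511.55

2500 CNY × 2.118 = 5295 ZAR
5295 ZAR × 8.994 = 47623.23 JPY
47623.23 JPY × 0.009406 = 447.94410138 NZD
447.94410138 NZD × 1.142 = 511.55216377596 AUD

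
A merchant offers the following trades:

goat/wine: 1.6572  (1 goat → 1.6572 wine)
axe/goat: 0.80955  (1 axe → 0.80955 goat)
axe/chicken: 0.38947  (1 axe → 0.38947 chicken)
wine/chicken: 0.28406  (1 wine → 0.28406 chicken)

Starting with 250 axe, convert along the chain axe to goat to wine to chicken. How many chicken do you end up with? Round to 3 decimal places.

95.273

250 axe × 0.80955 = 202.3875 goat
202.3875 goat × 1.6572 = 335.396565 wine
335.396565 wine × 0.28406 = 95.2727482539 chicken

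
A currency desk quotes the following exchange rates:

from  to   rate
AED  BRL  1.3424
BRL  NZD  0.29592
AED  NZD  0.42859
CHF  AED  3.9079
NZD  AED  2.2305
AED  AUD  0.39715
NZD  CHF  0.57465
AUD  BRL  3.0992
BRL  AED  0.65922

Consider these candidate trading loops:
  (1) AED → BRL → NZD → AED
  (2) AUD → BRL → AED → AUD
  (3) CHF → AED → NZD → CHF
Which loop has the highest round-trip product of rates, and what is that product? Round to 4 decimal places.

(1) 1.3424 × 0.29592 × 2.2305 = 0.88605
(2) 3.0992 × 0.65922 × 0.39715 = 0.81140
(3) 3.9079 × 0.42859 × 0.57465 = 0.96247
Highest is cycle (3) at 0.9625 (≤1, no arbitrage).

0.9625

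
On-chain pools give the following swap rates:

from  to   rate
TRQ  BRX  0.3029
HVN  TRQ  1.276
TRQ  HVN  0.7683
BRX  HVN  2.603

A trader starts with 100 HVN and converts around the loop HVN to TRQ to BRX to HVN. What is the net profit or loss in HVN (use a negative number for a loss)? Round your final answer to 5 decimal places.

100 HVN × 1.276 = 127.6 TRQ
127.6 TRQ × 0.3029 = 38.65004 BRX
38.65004 BRX × 2.603 = 100.60605412 HVN
Net change: 100.60605412 − 100 = 0.60605412 HVN

0.60605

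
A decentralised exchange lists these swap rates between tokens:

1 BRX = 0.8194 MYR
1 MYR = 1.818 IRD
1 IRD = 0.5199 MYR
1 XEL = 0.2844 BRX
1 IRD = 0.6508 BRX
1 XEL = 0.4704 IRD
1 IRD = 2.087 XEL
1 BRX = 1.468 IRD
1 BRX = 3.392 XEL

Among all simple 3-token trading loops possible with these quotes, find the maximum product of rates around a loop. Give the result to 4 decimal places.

1.0384

BRX→XEL→IRD→BRX: 3.392 × 0.4704 × 0.6508 = 1.03841
BRX→MYR→IRD→BRX: 0.8194 × 1.818 × 0.6508 = 0.96948
BRX→IRD→XEL→BRX: 1.468 × 2.087 × 0.2844 = 0.87132
Maximum is BRX→XEL→IRD→BRX at 1.0384; arbitrage exists.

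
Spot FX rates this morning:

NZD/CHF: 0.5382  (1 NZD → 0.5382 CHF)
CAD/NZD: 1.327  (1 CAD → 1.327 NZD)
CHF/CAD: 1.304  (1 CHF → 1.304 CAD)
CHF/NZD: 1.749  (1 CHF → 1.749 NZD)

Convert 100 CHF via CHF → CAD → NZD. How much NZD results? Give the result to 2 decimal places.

173.04

100 CHF × 1.304 = 130.4 CAD
130.4 CAD × 1.327 = 173.0408 NZD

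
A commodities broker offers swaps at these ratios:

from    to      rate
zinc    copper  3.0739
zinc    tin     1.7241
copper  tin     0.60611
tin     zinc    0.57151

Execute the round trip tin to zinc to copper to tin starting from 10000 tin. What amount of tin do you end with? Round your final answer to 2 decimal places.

10647.93

10000 tin × 0.57151 = 5715.1 zinc
5715.1 zinc × 3.0739 = 17567.64589 copper
17567.64589 copper × 0.60611 = 10647.9258503879 tin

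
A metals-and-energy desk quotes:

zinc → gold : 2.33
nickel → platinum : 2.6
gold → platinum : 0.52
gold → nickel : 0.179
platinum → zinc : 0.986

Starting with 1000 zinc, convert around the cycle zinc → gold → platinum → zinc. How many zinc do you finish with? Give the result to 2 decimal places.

1194.64

1000 zinc × 2.33 = 2330 gold
2330 gold × 0.52 = 1211.6 platinum
1211.6 platinum × 0.986 = 1194.6376 zinc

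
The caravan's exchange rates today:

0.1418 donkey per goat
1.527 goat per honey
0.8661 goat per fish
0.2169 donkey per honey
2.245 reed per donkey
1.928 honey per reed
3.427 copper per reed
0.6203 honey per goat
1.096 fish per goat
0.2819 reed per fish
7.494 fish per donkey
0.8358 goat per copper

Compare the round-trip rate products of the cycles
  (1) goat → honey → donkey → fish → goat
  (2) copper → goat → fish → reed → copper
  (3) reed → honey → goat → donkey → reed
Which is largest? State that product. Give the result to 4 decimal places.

(1) 0.6203 × 0.2169 × 7.494 × 0.8661 = 0.87326
(2) 0.8358 × 1.096 × 0.2819 × 3.427 = 0.88496
(3) 1.928 × 1.527 × 0.1418 × 2.245 = 0.93721
Highest is cycle (3) at 0.9372 (≤1, no arbitrage).

0.9372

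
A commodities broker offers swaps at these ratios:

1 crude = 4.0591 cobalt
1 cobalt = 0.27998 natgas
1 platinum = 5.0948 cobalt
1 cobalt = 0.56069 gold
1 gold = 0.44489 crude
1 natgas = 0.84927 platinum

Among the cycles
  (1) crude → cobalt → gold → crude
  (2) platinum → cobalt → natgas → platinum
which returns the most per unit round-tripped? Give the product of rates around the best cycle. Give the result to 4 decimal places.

(1) 4.0591 × 0.56069 × 0.44489 = 1.01252
(2) 5.0948 × 0.27998 × 0.84927 = 1.21143
Highest is cycle (2) at 1.2114 (>1, arbitrage).

1.2114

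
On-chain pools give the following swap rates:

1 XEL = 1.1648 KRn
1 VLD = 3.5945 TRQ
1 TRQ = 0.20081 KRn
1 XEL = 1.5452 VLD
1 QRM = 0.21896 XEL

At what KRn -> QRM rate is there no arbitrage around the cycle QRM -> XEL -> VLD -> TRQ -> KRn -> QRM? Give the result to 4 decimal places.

4.0947

Known legs of the cycle: 0.21896 × 1.5452 × 3.5945 × 0.20081 = 0.24421554692617264
For no arbitrage the full-cycle product must be 1, so the missing rate is 1 / 0.24421554692617264 ≈ 4.094743.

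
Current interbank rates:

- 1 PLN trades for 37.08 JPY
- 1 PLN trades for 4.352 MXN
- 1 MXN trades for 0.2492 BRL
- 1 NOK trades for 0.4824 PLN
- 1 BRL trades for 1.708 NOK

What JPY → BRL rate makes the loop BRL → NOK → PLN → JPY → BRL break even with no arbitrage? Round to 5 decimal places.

Known legs of the cycle: 1.708 × 0.4824 × 37.08 = 30.551665536
For no arbitrage the full-cycle product must be 1, so the missing rate is 1 / 30.551665536 ≈ 0.0327314.

0.03273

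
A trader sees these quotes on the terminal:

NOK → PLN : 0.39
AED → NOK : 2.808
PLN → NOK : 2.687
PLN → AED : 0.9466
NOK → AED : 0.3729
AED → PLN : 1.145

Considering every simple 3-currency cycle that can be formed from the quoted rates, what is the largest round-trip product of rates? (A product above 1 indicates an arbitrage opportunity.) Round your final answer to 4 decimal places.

AED→PLN→NOK→AED: 1.145 × 2.687 × 0.3729 = 1.14727
AED→NOK→PLN→AED: 2.808 × 0.39 × 0.9466 = 1.03664
Maximum is AED→PLN→NOK→AED at 1.1473; arbitrage exists.

1.1473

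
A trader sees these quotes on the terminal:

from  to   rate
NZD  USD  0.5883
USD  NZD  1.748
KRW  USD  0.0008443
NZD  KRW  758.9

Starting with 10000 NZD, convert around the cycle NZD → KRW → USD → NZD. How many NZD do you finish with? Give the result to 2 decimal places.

10000 NZD × 758.9 = 7589000 KRW
7589000 KRW × 0.0008443 = 6407.3927 USD
6407.3927 USD × 1.748 = 11200.1224396 NZD

11200.12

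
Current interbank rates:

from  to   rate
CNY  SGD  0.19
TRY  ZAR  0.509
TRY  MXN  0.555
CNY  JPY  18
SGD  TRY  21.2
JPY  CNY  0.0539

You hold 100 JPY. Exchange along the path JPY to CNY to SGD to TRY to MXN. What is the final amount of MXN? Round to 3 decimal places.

100 JPY × 0.0539 = 5.39 CNY
5.39 CNY × 0.19 = 1.0241 SGD
1.0241 SGD × 21.2 = 21.71092 TRY
21.71092 TRY × 0.555 = 12.0495606 MXN

12.050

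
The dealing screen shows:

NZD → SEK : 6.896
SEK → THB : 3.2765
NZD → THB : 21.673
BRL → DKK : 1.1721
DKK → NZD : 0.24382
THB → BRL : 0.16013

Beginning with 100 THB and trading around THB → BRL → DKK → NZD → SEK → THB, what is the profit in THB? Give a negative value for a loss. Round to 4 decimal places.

100 THB × 0.16013 = 16.013 BRL
16.013 BRL × 1.1721 = 18.7688373 DKK
18.7688373 DKK × 0.24382 = 4.576217910486 NZD
4.576217910486 NZD × 6.896 = 31.557598710711456 SEK
31.557598710711456 SEK × 3.2765 = 103.398472175646085584 THB
Net change: 103.398472175646085584 − 100 = 3.398472175646085584 THB

3.3985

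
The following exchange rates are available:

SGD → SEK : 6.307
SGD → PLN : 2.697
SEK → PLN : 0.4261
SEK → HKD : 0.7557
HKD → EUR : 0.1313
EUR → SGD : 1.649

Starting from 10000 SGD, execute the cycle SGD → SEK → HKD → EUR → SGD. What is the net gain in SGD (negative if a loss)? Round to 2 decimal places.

319.48

10000 SGD × 6.307 = 63070 SEK
63070 SEK × 0.7557 = 47661.999 HKD
47661.999 HKD × 0.1313 = 6258.0204687 EUR
6258.0204687 EUR × 1.649 = 10319.4757528863 SGD
Net change: 10319.4757528863 − 10000 = 319.4757528863 SGD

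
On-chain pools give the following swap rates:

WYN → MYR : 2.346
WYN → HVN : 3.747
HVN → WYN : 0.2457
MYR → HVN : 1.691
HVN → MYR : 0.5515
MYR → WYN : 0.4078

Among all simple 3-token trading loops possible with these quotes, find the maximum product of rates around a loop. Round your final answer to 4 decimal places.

WYN→MYR→HVN→WYN: 2.346 × 1.691 × 0.2457 = 0.97471
WYN→HVN→MYR→WYN: 3.747 × 0.5515 × 0.4078 = 0.84271
Maximum is WYN→MYR→HVN→WYN at 0.9747; no arbitrage — every cycle loses value.

0.9747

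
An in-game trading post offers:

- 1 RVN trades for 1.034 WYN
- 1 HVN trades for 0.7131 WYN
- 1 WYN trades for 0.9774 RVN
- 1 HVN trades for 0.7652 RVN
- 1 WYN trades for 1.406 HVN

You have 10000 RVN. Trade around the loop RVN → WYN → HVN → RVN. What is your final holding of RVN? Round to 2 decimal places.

10000 RVN × 1.034 = 10340 WYN
10340 WYN × 1.406 = 14538.04 HVN
14538.04 HVN × 0.7652 = 11124.508208 RVN

11124.51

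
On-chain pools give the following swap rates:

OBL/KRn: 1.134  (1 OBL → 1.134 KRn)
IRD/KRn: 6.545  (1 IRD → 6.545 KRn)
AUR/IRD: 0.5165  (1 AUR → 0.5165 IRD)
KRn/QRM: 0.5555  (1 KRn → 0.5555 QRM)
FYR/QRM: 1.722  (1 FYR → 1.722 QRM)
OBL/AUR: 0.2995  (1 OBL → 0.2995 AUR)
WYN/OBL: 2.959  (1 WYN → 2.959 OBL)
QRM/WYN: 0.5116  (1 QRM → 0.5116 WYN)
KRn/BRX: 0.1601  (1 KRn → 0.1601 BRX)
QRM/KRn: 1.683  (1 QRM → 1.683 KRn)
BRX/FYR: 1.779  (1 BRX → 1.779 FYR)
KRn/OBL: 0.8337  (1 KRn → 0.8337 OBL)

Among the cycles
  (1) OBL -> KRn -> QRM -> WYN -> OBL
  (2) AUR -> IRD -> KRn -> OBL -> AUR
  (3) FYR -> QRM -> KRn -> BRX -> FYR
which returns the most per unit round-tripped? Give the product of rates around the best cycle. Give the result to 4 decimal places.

0.9536

(1) 1.134 × 0.5555 × 0.5116 × 2.959 = 0.95361
(2) 0.5165 × 6.545 × 0.8337 × 0.2995 = 0.84409
(3) 1.722 × 1.683 × 0.1601 × 1.779 = 0.82544
Highest is cycle (1) at 0.9536 (≤1, no arbitrage).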